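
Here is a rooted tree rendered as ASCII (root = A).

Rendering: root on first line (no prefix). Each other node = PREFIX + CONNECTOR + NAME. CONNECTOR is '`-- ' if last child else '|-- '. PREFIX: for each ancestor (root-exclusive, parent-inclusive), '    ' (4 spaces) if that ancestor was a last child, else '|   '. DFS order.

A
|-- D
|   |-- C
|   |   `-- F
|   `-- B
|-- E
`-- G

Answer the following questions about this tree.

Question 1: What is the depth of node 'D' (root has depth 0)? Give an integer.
Path from root to D: A -> D
Depth = number of edges = 1

Answer: 1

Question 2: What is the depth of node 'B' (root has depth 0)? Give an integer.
Answer: 2

Derivation:
Path from root to B: A -> D -> B
Depth = number of edges = 2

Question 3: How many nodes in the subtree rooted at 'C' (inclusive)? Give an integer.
Answer: 2

Derivation:
Subtree rooted at C contains: C, F
Count = 2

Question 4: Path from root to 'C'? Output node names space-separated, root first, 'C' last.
Answer: A D C

Derivation:
Walk down from root: A -> D -> C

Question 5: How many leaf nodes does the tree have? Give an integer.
Answer: 4

Derivation:
Leaves (nodes with no children): B, E, F, G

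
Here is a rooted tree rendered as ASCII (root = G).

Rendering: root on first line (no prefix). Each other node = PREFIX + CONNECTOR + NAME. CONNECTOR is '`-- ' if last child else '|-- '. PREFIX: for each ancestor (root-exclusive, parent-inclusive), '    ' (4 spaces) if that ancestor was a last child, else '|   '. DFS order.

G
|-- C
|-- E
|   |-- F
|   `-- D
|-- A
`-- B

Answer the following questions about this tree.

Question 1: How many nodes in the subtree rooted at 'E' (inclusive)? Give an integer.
Answer: 3

Derivation:
Subtree rooted at E contains: D, E, F
Count = 3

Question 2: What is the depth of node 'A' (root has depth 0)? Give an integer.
Path from root to A: G -> A
Depth = number of edges = 1

Answer: 1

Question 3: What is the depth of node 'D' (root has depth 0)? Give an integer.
Answer: 2

Derivation:
Path from root to D: G -> E -> D
Depth = number of edges = 2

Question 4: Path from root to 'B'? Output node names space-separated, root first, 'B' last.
Answer: G B

Derivation:
Walk down from root: G -> B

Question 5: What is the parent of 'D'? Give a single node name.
Answer: E

Derivation:
Scan adjacency: D appears as child of E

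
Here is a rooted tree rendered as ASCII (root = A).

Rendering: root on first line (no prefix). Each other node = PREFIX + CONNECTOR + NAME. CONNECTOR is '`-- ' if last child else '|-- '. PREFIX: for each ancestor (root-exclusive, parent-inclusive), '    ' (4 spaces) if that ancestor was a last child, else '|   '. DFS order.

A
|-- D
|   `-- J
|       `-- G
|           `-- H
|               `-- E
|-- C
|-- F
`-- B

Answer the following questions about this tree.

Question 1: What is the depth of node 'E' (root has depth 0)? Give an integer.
Answer: 5

Derivation:
Path from root to E: A -> D -> J -> G -> H -> E
Depth = number of edges = 5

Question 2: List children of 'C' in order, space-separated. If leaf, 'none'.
Answer: none

Derivation:
Node C's children (from adjacency): (leaf)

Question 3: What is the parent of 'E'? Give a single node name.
Answer: H

Derivation:
Scan adjacency: E appears as child of H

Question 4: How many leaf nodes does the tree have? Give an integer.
Leaves (nodes with no children): B, C, E, F

Answer: 4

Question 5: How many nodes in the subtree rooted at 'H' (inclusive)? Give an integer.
Subtree rooted at H contains: E, H
Count = 2

Answer: 2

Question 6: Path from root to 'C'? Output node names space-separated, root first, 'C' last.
Answer: A C

Derivation:
Walk down from root: A -> C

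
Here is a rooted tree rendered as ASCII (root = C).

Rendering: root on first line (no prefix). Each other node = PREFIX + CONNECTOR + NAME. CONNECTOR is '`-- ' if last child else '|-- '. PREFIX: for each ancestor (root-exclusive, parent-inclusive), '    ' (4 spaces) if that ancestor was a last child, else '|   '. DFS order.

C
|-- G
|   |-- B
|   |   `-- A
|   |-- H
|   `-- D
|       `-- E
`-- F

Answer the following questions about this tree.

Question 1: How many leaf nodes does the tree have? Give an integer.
Answer: 4

Derivation:
Leaves (nodes with no children): A, E, F, H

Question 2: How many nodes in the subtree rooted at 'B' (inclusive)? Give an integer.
Answer: 2

Derivation:
Subtree rooted at B contains: A, B
Count = 2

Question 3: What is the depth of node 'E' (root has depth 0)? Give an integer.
Answer: 3

Derivation:
Path from root to E: C -> G -> D -> E
Depth = number of edges = 3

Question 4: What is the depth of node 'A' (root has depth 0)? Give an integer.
Path from root to A: C -> G -> B -> A
Depth = number of edges = 3

Answer: 3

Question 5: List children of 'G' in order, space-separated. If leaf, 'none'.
Answer: B H D

Derivation:
Node G's children (from adjacency): B, H, D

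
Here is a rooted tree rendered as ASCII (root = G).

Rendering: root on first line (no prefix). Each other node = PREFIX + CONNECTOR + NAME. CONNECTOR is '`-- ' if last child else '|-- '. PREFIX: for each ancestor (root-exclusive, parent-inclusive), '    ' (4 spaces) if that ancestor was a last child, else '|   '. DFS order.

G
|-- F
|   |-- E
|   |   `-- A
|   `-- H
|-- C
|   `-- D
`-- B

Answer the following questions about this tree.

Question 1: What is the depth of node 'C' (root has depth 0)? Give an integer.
Path from root to C: G -> C
Depth = number of edges = 1

Answer: 1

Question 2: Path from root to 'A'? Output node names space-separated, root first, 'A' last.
Walk down from root: G -> F -> E -> A

Answer: G F E A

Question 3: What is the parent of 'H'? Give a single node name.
Scan adjacency: H appears as child of F

Answer: F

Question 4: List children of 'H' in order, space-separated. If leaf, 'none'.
Node H's children (from adjacency): (leaf)

Answer: none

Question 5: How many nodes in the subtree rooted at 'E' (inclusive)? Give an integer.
Subtree rooted at E contains: A, E
Count = 2

Answer: 2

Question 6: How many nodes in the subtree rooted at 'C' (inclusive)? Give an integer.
Answer: 2

Derivation:
Subtree rooted at C contains: C, D
Count = 2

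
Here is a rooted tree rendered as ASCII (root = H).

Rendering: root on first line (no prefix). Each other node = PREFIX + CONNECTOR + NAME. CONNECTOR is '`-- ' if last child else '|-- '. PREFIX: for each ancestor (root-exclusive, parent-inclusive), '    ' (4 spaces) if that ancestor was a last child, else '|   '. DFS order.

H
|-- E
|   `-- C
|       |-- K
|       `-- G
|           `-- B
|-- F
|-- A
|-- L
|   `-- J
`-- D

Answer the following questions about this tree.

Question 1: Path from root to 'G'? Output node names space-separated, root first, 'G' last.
Walk down from root: H -> E -> C -> G

Answer: H E C G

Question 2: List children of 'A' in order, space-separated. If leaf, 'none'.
Node A's children (from adjacency): (leaf)

Answer: none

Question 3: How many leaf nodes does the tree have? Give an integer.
Answer: 6

Derivation:
Leaves (nodes with no children): A, B, D, F, J, K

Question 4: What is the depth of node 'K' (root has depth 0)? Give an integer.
Answer: 3

Derivation:
Path from root to K: H -> E -> C -> K
Depth = number of edges = 3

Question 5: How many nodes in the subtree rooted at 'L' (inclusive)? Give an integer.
Subtree rooted at L contains: J, L
Count = 2

Answer: 2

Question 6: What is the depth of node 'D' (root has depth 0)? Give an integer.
Path from root to D: H -> D
Depth = number of edges = 1

Answer: 1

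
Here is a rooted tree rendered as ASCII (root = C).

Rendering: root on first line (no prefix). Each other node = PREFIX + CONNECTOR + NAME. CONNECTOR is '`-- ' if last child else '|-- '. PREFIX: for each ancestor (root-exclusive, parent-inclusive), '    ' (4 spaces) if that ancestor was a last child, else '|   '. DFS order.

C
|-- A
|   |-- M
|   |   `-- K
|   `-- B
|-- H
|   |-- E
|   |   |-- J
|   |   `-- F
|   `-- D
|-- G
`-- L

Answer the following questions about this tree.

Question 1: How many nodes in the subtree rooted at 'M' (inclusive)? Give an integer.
Answer: 2

Derivation:
Subtree rooted at M contains: K, M
Count = 2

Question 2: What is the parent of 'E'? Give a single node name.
Answer: H

Derivation:
Scan adjacency: E appears as child of H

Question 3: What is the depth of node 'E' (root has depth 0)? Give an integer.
Path from root to E: C -> H -> E
Depth = number of edges = 2

Answer: 2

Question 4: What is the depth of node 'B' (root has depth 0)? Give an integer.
Answer: 2

Derivation:
Path from root to B: C -> A -> B
Depth = number of edges = 2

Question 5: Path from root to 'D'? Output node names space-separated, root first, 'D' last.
Answer: C H D

Derivation:
Walk down from root: C -> H -> D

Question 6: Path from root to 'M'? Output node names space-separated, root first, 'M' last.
Answer: C A M

Derivation:
Walk down from root: C -> A -> M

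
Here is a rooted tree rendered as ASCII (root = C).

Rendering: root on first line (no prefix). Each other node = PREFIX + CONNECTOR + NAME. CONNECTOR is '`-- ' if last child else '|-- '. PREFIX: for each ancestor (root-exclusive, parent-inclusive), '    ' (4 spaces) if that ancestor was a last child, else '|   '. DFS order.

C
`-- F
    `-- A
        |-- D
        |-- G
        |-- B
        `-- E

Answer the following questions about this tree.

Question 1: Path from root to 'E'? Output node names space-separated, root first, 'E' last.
Answer: C F A E

Derivation:
Walk down from root: C -> F -> A -> E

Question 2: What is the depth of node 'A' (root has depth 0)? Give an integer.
Path from root to A: C -> F -> A
Depth = number of edges = 2

Answer: 2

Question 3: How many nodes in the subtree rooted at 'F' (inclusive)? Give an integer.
Subtree rooted at F contains: A, B, D, E, F, G
Count = 6

Answer: 6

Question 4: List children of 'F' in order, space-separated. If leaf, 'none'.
Answer: A

Derivation:
Node F's children (from adjacency): A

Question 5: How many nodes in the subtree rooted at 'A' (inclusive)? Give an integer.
Subtree rooted at A contains: A, B, D, E, G
Count = 5

Answer: 5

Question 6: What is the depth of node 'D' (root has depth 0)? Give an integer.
Answer: 3

Derivation:
Path from root to D: C -> F -> A -> D
Depth = number of edges = 3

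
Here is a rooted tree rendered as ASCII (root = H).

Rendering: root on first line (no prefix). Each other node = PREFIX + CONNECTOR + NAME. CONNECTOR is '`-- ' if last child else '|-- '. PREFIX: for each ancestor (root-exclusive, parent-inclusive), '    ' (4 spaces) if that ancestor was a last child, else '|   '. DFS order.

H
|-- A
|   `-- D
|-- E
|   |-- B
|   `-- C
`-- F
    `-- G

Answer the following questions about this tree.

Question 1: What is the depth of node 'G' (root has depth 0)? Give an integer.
Answer: 2

Derivation:
Path from root to G: H -> F -> G
Depth = number of edges = 2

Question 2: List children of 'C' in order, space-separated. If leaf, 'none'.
Node C's children (from adjacency): (leaf)

Answer: none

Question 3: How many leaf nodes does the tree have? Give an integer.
Answer: 4

Derivation:
Leaves (nodes with no children): B, C, D, G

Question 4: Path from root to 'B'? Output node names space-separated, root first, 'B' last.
Answer: H E B

Derivation:
Walk down from root: H -> E -> B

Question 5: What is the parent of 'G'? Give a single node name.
Answer: F

Derivation:
Scan adjacency: G appears as child of F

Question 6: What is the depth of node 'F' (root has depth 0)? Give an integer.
Answer: 1

Derivation:
Path from root to F: H -> F
Depth = number of edges = 1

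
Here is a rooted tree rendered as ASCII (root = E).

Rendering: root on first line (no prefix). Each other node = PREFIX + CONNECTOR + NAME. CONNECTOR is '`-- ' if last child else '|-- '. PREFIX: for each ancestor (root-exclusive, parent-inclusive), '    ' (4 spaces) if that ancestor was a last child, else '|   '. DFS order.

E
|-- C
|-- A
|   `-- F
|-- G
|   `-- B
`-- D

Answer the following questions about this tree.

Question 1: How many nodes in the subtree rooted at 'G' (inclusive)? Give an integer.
Subtree rooted at G contains: B, G
Count = 2

Answer: 2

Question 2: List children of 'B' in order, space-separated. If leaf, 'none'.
Node B's children (from adjacency): (leaf)

Answer: none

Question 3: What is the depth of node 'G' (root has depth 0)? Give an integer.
Answer: 1

Derivation:
Path from root to G: E -> G
Depth = number of edges = 1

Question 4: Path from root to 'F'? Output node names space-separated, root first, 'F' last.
Walk down from root: E -> A -> F

Answer: E A F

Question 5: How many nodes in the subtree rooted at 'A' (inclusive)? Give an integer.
Answer: 2

Derivation:
Subtree rooted at A contains: A, F
Count = 2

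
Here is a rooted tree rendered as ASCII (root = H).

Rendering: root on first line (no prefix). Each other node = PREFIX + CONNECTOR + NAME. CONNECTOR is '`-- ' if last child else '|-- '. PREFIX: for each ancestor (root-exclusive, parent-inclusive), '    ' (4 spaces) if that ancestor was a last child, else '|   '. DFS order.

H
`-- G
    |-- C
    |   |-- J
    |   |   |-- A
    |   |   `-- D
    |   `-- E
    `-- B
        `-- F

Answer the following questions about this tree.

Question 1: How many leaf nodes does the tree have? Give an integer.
Leaves (nodes with no children): A, D, E, F

Answer: 4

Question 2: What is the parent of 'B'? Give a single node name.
Answer: G

Derivation:
Scan adjacency: B appears as child of G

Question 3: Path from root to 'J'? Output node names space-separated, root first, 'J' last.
Answer: H G C J

Derivation:
Walk down from root: H -> G -> C -> J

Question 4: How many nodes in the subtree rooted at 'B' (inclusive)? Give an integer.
Answer: 2

Derivation:
Subtree rooted at B contains: B, F
Count = 2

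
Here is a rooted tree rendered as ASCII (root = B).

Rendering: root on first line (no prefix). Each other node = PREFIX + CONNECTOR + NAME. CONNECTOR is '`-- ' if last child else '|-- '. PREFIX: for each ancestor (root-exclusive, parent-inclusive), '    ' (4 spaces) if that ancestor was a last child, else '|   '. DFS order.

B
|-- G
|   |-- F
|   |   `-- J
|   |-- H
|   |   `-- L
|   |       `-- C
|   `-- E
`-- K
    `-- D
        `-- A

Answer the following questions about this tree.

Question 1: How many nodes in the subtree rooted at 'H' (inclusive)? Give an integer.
Subtree rooted at H contains: C, H, L
Count = 3

Answer: 3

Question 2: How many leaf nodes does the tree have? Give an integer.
Answer: 4

Derivation:
Leaves (nodes with no children): A, C, E, J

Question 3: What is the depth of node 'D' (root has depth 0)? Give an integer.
Path from root to D: B -> K -> D
Depth = number of edges = 2

Answer: 2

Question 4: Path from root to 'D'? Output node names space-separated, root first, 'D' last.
Walk down from root: B -> K -> D

Answer: B K D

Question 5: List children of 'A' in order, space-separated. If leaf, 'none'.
Node A's children (from adjacency): (leaf)

Answer: none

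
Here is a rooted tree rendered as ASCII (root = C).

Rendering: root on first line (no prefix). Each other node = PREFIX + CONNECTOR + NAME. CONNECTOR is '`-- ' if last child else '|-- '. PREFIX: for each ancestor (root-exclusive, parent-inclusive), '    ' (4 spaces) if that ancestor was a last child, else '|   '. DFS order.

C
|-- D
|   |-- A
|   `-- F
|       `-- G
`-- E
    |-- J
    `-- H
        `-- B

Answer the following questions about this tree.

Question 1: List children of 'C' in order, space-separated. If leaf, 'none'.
Node C's children (from adjacency): D, E

Answer: D E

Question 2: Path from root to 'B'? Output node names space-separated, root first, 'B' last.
Walk down from root: C -> E -> H -> B

Answer: C E H B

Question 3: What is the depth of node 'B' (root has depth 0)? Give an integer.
Answer: 3

Derivation:
Path from root to B: C -> E -> H -> B
Depth = number of edges = 3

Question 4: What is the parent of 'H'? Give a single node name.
Scan adjacency: H appears as child of E

Answer: E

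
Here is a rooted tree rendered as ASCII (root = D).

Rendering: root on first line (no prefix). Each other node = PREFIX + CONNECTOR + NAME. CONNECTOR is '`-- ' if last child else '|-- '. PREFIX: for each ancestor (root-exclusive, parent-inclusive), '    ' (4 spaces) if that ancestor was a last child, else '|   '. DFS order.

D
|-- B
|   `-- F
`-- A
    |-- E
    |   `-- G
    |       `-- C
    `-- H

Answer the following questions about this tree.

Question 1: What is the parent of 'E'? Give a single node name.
Scan adjacency: E appears as child of A

Answer: A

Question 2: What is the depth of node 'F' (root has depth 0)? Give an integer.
Path from root to F: D -> B -> F
Depth = number of edges = 2

Answer: 2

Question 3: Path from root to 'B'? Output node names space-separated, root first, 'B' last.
Walk down from root: D -> B

Answer: D B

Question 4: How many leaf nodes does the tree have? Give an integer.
Answer: 3

Derivation:
Leaves (nodes with no children): C, F, H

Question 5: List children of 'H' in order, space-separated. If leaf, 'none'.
Answer: none

Derivation:
Node H's children (from adjacency): (leaf)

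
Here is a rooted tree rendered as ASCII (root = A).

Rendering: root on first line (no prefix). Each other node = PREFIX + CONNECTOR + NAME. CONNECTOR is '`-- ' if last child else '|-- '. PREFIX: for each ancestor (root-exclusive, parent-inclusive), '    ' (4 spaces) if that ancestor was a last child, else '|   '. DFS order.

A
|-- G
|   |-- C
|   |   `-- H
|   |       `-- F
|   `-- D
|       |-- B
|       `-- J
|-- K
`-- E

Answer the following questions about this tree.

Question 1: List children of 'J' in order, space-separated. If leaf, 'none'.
Answer: none

Derivation:
Node J's children (from adjacency): (leaf)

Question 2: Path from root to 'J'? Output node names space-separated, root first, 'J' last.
Walk down from root: A -> G -> D -> J

Answer: A G D J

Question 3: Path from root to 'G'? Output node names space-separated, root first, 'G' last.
Answer: A G

Derivation:
Walk down from root: A -> G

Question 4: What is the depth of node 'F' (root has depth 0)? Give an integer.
Path from root to F: A -> G -> C -> H -> F
Depth = number of edges = 4

Answer: 4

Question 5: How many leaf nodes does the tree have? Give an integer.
Answer: 5

Derivation:
Leaves (nodes with no children): B, E, F, J, K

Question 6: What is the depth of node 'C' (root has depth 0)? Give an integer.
Answer: 2

Derivation:
Path from root to C: A -> G -> C
Depth = number of edges = 2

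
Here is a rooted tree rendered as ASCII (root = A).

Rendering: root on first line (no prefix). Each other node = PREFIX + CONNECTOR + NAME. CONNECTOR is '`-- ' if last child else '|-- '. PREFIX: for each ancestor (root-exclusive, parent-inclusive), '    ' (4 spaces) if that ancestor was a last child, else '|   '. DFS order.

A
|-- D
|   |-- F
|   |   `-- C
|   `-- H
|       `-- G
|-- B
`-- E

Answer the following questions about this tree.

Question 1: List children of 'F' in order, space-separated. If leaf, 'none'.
Node F's children (from adjacency): C

Answer: C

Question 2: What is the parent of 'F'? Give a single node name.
Scan adjacency: F appears as child of D

Answer: D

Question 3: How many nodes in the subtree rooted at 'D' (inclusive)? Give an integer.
Answer: 5

Derivation:
Subtree rooted at D contains: C, D, F, G, H
Count = 5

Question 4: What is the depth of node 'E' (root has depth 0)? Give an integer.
Answer: 1

Derivation:
Path from root to E: A -> E
Depth = number of edges = 1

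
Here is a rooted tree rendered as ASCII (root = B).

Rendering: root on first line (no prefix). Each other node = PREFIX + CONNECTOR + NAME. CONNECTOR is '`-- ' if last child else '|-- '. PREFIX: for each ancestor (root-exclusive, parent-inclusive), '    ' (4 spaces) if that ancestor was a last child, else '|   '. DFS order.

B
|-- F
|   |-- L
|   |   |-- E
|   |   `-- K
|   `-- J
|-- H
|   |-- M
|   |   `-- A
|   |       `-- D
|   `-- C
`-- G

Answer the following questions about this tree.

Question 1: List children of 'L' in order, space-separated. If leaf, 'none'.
Answer: E K

Derivation:
Node L's children (from adjacency): E, K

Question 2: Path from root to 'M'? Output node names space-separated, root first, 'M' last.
Answer: B H M

Derivation:
Walk down from root: B -> H -> M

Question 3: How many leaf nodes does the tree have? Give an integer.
Answer: 6

Derivation:
Leaves (nodes with no children): C, D, E, G, J, K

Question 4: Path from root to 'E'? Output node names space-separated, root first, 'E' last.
Walk down from root: B -> F -> L -> E

Answer: B F L E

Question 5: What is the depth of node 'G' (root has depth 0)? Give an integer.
Answer: 1

Derivation:
Path from root to G: B -> G
Depth = number of edges = 1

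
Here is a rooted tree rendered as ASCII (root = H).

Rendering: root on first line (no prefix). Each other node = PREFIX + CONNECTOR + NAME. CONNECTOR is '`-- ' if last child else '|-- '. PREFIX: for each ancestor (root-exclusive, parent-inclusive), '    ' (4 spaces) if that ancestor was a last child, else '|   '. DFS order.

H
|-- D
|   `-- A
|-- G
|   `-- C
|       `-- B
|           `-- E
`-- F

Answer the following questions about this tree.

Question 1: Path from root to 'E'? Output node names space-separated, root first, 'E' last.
Walk down from root: H -> G -> C -> B -> E

Answer: H G C B E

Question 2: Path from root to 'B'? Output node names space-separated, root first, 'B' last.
Answer: H G C B

Derivation:
Walk down from root: H -> G -> C -> B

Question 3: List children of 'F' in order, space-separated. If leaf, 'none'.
Node F's children (from adjacency): (leaf)

Answer: none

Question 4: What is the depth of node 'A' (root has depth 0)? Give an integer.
Answer: 2

Derivation:
Path from root to A: H -> D -> A
Depth = number of edges = 2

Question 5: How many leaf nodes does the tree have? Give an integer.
Answer: 3

Derivation:
Leaves (nodes with no children): A, E, F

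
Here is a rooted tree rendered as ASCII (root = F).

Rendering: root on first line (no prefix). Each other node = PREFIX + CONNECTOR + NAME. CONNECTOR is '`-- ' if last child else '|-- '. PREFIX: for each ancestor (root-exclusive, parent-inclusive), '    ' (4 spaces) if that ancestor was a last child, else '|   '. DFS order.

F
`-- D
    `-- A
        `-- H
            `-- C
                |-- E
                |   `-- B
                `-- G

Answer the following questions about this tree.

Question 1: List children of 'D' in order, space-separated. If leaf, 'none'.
Answer: A

Derivation:
Node D's children (from adjacency): A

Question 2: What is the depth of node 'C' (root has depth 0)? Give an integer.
Answer: 4

Derivation:
Path from root to C: F -> D -> A -> H -> C
Depth = number of edges = 4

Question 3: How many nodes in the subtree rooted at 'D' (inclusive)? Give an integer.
Subtree rooted at D contains: A, B, C, D, E, G, H
Count = 7

Answer: 7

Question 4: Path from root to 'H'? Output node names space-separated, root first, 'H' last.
Walk down from root: F -> D -> A -> H

Answer: F D A H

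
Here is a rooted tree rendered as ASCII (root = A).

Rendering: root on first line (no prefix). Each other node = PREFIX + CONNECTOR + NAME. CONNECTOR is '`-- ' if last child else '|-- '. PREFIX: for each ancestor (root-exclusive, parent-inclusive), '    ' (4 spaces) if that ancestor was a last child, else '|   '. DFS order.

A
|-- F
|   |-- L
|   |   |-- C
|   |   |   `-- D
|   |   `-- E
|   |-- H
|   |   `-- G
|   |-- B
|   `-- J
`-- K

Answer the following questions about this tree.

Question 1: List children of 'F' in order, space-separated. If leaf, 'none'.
Answer: L H B J

Derivation:
Node F's children (from adjacency): L, H, B, J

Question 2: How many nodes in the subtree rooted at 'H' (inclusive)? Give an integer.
Subtree rooted at H contains: G, H
Count = 2

Answer: 2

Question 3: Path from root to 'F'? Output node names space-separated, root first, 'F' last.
Answer: A F

Derivation:
Walk down from root: A -> F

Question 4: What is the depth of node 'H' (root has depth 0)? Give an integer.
Path from root to H: A -> F -> H
Depth = number of edges = 2

Answer: 2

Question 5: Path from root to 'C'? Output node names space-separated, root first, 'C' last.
Answer: A F L C

Derivation:
Walk down from root: A -> F -> L -> C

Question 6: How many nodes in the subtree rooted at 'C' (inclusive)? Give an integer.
Subtree rooted at C contains: C, D
Count = 2

Answer: 2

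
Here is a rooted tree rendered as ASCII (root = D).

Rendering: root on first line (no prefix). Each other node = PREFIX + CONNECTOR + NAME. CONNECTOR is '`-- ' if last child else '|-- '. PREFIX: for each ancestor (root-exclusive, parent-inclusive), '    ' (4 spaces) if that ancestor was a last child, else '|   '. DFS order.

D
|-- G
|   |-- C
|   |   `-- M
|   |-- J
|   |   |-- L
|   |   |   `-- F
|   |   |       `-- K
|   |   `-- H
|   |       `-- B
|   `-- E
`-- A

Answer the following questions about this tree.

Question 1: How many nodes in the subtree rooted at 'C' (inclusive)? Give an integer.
Answer: 2

Derivation:
Subtree rooted at C contains: C, M
Count = 2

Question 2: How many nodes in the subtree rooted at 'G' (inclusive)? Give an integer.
Answer: 10

Derivation:
Subtree rooted at G contains: B, C, E, F, G, H, J, K, L, M
Count = 10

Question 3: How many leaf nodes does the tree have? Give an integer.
Answer: 5

Derivation:
Leaves (nodes with no children): A, B, E, K, M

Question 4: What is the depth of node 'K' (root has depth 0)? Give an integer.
Answer: 5

Derivation:
Path from root to K: D -> G -> J -> L -> F -> K
Depth = number of edges = 5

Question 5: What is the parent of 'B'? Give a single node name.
Scan adjacency: B appears as child of H

Answer: H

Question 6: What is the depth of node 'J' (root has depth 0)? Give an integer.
Answer: 2

Derivation:
Path from root to J: D -> G -> J
Depth = number of edges = 2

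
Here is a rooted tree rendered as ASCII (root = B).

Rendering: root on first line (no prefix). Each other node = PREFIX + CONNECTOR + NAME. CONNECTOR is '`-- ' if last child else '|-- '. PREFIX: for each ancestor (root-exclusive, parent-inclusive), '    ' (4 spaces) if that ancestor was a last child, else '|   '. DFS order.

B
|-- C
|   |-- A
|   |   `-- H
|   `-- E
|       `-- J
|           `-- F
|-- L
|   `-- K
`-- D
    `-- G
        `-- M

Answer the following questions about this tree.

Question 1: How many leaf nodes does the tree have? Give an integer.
Answer: 4

Derivation:
Leaves (nodes with no children): F, H, K, M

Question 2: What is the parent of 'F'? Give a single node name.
Answer: J

Derivation:
Scan adjacency: F appears as child of J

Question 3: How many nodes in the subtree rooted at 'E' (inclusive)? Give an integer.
Subtree rooted at E contains: E, F, J
Count = 3

Answer: 3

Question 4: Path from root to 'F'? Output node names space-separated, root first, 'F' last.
Answer: B C E J F

Derivation:
Walk down from root: B -> C -> E -> J -> F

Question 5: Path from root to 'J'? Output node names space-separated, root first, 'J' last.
Walk down from root: B -> C -> E -> J

Answer: B C E J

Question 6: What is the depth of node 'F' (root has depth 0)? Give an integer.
Path from root to F: B -> C -> E -> J -> F
Depth = number of edges = 4

Answer: 4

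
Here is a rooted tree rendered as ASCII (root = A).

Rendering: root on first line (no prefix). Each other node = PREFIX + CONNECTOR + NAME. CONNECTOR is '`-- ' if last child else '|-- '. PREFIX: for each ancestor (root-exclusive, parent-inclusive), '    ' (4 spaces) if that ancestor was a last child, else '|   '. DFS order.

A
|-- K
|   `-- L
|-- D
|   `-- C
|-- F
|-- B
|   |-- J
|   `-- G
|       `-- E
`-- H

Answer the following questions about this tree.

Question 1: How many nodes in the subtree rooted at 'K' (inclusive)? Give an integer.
Subtree rooted at K contains: K, L
Count = 2

Answer: 2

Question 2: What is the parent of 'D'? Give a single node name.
Scan adjacency: D appears as child of A

Answer: A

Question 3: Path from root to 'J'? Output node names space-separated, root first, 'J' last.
Answer: A B J

Derivation:
Walk down from root: A -> B -> J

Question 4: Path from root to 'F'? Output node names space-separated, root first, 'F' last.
Answer: A F

Derivation:
Walk down from root: A -> F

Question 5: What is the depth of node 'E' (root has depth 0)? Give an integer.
Path from root to E: A -> B -> G -> E
Depth = number of edges = 3

Answer: 3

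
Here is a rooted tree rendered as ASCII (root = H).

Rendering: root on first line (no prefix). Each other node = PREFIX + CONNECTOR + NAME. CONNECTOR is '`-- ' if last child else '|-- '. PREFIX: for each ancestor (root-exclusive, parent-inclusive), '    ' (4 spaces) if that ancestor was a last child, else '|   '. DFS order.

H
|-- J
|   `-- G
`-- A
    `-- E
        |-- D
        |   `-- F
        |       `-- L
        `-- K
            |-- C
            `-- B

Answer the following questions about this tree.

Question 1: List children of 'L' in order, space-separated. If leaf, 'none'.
Node L's children (from adjacency): (leaf)

Answer: none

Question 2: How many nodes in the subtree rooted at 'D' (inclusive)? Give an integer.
Subtree rooted at D contains: D, F, L
Count = 3

Answer: 3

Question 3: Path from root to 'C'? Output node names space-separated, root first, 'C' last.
Walk down from root: H -> A -> E -> K -> C

Answer: H A E K C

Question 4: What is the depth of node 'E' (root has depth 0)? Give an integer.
Path from root to E: H -> A -> E
Depth = number of edges = 2

Answer: 2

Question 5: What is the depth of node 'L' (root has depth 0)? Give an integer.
Answer: 5

Derivation:
Path from root to L: H -> A -> E -> D -> F -> L
Depth = number of edges = 5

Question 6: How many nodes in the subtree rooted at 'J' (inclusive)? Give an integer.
Answer: 2

Derivation:
Subtree rooted at J contains: G, J
Count = 2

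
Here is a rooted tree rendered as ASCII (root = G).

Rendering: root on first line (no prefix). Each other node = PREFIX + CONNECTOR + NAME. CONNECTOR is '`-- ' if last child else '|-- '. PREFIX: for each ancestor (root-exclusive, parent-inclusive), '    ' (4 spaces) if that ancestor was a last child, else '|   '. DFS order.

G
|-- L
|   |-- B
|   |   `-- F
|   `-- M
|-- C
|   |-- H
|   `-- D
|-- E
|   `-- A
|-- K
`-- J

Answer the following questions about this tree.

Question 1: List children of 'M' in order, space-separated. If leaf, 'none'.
Node M's children (from adjacency): (leaf)

Answer: none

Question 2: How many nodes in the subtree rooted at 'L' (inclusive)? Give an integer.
Subtree rooted at L contains: B, F, L, M
Count = 4

Answer: 4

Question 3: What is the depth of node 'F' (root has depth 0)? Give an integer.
Path from root to F: G -> L -> B -> F
Depth = number of edges = 3

Answer: 3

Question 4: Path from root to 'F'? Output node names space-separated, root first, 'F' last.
Answer: G L B F

Derivation:
Walk down from root: G -> L -> B -> F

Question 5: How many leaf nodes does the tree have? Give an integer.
Answer: 7

Derivation:
Leaves (nodes with no children): A, D, F, H, J, K, M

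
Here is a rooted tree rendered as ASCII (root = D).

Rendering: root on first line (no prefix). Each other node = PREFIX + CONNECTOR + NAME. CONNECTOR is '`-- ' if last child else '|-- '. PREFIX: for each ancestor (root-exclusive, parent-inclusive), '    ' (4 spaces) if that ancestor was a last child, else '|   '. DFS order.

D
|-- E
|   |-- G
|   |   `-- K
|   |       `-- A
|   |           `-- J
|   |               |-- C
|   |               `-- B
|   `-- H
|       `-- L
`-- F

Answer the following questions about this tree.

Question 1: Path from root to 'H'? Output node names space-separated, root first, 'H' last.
Answer: D E H

Derivation:
Walk down from root: D -> E -> H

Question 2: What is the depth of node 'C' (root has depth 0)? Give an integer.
Answer: 6

Derivation:
Path from root to C: D -> E -> G -> K -> A -> J -> C
Depth = number of edges = 6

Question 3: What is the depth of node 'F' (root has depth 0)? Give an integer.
Path from root to F: D -> F
Depth = number of edges = 1

Answer: 1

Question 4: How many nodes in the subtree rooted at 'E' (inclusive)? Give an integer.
Subtree rooted at E contains: A, B, C, E, G, H, J, K, L
Count = 9

Answer: 9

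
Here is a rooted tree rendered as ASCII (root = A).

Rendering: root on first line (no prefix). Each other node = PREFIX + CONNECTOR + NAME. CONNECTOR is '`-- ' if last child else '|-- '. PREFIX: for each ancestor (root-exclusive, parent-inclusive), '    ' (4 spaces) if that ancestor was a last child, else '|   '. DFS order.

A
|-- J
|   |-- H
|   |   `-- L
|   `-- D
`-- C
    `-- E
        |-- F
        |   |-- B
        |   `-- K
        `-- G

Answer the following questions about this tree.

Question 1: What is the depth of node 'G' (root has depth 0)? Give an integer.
Answer: 3

Derivation:
Path from root to G: A -> C -> E -> G
Depth = number of edges = 3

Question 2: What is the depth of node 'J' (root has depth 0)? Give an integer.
Path from root to J: A -> J
Depth = number of edges = 1

Answer: 1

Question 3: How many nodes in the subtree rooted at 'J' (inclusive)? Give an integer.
Subtree rooted at J contains: D, H, J, L
Count = 4

Answer: 4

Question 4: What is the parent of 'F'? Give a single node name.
Answer: E

Derivation:
Scan adjacency: F appears as child of E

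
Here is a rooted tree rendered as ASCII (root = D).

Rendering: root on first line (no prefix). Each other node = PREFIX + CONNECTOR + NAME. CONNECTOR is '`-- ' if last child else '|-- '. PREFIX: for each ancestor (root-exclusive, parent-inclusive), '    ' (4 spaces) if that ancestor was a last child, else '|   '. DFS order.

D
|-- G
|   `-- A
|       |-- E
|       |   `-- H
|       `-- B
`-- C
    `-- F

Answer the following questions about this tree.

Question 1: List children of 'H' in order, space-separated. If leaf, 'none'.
Node H's children (from adjacency): (leaf)

Answer: none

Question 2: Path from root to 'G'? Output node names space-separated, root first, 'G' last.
Answer: D G

Derivation:
Walk down from root: D -> G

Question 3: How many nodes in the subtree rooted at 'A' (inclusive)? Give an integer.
Answer: 4

Derivation:
Subtree rooted at A contains: A, B, E, H
Count = 4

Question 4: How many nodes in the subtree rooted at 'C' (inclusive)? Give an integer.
Subtree rooted at C contains: C, F
Count = 2

Answer: 2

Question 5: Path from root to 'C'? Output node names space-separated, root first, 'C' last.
Answer: D C

Derivation:
Walk down from root: D -> C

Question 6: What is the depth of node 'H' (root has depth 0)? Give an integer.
Path from root to H: D -> G -> A -> E -> H
Depth = number of edges = 4

Answer: 4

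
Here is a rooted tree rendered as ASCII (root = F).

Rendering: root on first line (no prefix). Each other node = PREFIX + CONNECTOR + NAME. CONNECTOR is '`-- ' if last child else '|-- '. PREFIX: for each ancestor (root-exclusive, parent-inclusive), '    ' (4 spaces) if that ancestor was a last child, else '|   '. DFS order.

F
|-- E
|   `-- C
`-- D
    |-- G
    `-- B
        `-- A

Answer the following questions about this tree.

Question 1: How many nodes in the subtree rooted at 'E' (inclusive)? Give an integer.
Subtree rooted at E contains: C, E
Count = 2

Answer: 2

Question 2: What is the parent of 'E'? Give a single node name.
Scan adjacency: E appears as child of F

Answer: F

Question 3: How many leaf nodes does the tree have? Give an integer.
Answer: 3

Derivation:
Leaves (nodes with no children): A, C, G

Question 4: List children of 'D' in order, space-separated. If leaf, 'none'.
Answer: G B

Derivation:
Node D's children (from adjacency): G, B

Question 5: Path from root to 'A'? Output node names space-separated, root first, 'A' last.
Walk down from root: F -> D -> B -> A

Answer: F D B A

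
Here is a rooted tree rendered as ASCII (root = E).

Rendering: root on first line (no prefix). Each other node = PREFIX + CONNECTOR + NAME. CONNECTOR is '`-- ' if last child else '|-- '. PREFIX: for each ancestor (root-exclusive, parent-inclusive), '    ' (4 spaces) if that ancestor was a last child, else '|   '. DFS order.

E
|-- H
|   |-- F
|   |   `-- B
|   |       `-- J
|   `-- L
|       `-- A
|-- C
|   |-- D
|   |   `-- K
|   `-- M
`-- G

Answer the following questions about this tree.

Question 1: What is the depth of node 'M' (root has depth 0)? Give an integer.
Answer: 2

Derivation:
Path from root to M: E -> C -> M
Depth = number of edges = 2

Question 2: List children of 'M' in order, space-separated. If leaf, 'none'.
Node M's children (from adjacency): (leaf)

Answer: none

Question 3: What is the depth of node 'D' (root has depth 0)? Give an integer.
Answer: 2

Derivation:
Path from root to D: E -> C -> D
Depth = number of edges = 2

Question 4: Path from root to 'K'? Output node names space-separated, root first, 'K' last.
Answer: E C D K

Derivation:
Walk down from root: E -> C -> D -> K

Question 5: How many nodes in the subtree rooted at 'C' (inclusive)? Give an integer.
Answer: 4

Derivation:
Subtree rooted at C contains: C, D, K, M
Count = 4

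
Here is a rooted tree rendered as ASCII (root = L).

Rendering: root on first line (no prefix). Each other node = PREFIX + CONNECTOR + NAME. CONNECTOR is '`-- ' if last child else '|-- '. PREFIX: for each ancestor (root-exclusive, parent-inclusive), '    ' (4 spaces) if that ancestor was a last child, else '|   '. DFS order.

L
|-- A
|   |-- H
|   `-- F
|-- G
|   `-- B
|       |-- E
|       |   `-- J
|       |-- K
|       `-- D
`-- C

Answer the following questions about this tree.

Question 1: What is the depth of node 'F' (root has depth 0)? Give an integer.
Answer: 2

Derivation:
Path from root to F: L -> A -> F
Depth = number of edges = 2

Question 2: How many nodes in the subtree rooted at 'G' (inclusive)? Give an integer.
Subtree rooted at G contains: B, D, E, G, J, K
Count = 6

Answer: 6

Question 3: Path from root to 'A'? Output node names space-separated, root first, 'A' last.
Answer: L A

Derivation:
Walk down from root: L -> A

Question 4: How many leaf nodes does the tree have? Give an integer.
Leaves (nodes with no children): C, D, F, H, J, K

Answer: 6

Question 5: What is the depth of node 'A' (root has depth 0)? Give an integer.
Path from root to A: L -> A
Depth = number of edges = 1

Answer: 1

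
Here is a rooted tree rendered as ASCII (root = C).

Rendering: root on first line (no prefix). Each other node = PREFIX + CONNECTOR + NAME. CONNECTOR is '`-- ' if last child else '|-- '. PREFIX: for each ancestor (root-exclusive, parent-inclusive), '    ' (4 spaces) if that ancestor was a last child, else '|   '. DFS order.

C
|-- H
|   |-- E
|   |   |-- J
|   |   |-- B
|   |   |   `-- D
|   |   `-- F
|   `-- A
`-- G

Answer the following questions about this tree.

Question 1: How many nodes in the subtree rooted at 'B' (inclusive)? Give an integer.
Subtree rooted at B contains: B, D
Count = 2

Answer: 2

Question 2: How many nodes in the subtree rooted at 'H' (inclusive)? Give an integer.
Subtree rooted at H contains: A, B, D, E, F, H, J
Count = 7

Answer: 7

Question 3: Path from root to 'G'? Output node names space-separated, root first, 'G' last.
Answer: C G

Derivation:
Walk down from root: C -> G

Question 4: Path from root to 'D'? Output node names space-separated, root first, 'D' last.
Walk down from root: C -> H -> E -> B -> D

Answer: C H E B D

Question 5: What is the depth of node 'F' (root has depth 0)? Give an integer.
Answer: 3

Derivation:
Path from root to F: C -> H -> E -> F
Depth = number of edges = 3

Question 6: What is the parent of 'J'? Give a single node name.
Answer: E

Derivation:
Scan adjacency: J appears as child of E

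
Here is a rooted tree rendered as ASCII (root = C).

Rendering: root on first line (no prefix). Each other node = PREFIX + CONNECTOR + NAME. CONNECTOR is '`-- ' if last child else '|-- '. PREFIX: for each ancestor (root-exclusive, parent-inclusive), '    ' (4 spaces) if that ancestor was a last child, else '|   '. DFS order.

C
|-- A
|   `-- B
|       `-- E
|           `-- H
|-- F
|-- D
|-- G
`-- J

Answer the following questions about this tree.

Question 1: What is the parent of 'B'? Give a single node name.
Answer: A

Derivation:
Scan adjacency: B appears as child of A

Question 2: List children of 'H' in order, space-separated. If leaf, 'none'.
Answer: none

Derivation:
Node H's children (from adjacency): (leaf)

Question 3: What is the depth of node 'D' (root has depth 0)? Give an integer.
Path from root to D: C -> D
Depth = number of edges = 1

Answer: 1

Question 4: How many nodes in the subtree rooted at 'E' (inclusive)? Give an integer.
Answer: 2

Derivation:
Subtree rooted at E contains: E, H
Count = 2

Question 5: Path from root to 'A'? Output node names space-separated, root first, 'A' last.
Answer: C A

Derivation:
Walk down from root: C -> A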